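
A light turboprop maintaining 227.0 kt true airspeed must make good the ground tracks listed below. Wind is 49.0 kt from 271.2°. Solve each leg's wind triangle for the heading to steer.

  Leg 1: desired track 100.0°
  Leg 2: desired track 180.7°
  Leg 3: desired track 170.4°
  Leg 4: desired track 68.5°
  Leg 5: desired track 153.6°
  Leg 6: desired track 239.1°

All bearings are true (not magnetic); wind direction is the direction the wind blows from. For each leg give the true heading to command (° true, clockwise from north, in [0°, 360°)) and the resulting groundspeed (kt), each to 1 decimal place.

Leg 1: heading=101.9°, groundspeed=275.3 kt
Leg 2: heading=193.2°, groundspeed=222.1 kt
Leg 3: heading=182.6°, groundspeed=231.0 kt
Leg 4: heading=63.7°, groundspeed=271.4 kt
Leg 5: heading=164.6°, groundspeed=245.5 kt
Leg 6: heading=245.7°, groundspeed=184.0 kt

Leg 1: desired track 100.0°; wind correction +1.9° → command heading 101.9°, groundspeed 275.3 kt
Leg 2: desired track 180.7°; wind correction +12.5° → command heading 193.2°, groundspeed 222.1 kt
Leg 3: desired track 170.4°; wind correction +12.2° → command heading 182.6°, groundspeed 231.0 kt
Leg 4: desired track 68.5°; wind correction -4.8° → command heading 63.7°, groundspeed 271.4 kt
Leg 5: desired track 153.6°; wind correction +11.0° → command heading 164.6°, groundspeed 245.5 kt
Leg 6: desired track 239.1°; wind correction +6.6° → command heading 245.7°, groundspeed 184.0 kt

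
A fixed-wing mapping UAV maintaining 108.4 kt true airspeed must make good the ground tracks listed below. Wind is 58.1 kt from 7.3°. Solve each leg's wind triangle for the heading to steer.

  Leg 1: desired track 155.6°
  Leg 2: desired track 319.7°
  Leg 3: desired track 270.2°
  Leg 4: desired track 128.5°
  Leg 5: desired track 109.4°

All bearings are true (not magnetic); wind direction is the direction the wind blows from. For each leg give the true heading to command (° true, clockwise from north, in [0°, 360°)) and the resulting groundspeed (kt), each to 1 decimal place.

Leg 1: desired track 155.6°; wind correction -16.4° → command heading 139.2°, groundspeed 153.4 kt
Leg 2: desired track 319.7°; wind correction +23.3° → command heading 343.0°, groundspeed 60.4 kt
Leg 3: desired track 270.2°; wind correction +32.1° → command heading 302.3°, groundspeed 99.0 kt
Leg 4: desired track 128.5°; wind correction -27.3° → command heading 101.2°, groundspeed 126.4 kt
Leg 5: desired track 109.4°; wind correction -31.6° → command heading 77.8°, groundspeed 104.5 kt

Leg 1: heading=139.2°, groundspeed=153.4 kt
Leg 2: heading=343.0°, groundspeed=60.4 kt
Leg 3: heading=302.3°, groundspeed=99.0 kt
Leg 4: heading=101.2°, groundspeed=126.4 kt
Leg 5: heading=77.8°, groundspeed=104.5 kt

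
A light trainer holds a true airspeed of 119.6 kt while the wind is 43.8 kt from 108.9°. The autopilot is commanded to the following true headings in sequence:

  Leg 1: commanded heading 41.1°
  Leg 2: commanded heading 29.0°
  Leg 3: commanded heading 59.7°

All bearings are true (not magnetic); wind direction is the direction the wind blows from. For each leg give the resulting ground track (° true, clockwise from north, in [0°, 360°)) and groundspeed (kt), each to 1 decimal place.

Leg 1: track=19.6°, groundspeed=110.7 kt
Leg 2: track=7.9°, groundspeed=119.9 kt
Leg 3: track=39.7°, groundspeed=96.8 kt

Leg 1: heading 41.1°; drift -21.5° → track 19.6°, groundspeed 110.7 kt
Leg 2: heading 29.0°; drift -21.1° → track 7.9°, groundspeed 119.9 kt
Leg 3: heading 59.7°; drift -20.0° → track 39.7°, groundspeed 96.8 kt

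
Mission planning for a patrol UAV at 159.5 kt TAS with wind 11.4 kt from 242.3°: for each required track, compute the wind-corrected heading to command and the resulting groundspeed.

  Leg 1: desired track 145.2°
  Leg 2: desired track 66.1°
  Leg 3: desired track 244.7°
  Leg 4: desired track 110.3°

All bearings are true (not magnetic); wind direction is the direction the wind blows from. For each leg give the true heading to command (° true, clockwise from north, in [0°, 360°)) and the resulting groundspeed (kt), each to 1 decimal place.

Leg 1: desired track 145.2°; wind correction +4.1° → command heading 149.3°, groundspeed 160.5 kt
Leg 2: desired track 66.1°; wind correction +0.3° → command heading 66.4°, groundspeed 170.9 kt
Leg 3: desired track 244.7°; wind correction -0.2° → command heading 244.5°, groundspeed 148.1 kt
Leg 4: desired track 110.3°; wind correction +3.0° → command heading 113.3°, groundspeed 166.9 kt

Leg 1: heading=149.3°, groundspeed=160.5 kt
Leg 2: heading=66.4°, groundspeed=170.9 kt
Leg 3: heading=244.5°, groundspeed=148.1 kt
Leg 4: heading=113.3°, groundspeed=166.9 kt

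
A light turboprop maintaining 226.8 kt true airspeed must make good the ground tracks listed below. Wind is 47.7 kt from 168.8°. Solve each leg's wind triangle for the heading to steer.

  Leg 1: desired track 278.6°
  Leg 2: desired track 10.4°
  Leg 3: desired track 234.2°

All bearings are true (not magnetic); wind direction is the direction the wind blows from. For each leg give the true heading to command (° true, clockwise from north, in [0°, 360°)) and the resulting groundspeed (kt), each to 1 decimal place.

Leg 1: desired track 278.6°; wind correction -11.4° → command heading 267.2°, groundspeed 238.5 kt
Leg 2: desired track 10.4°; wind correction +4.4° → command heading 14.8°, groundspeed 270.5 kt
Leg 3: desired track 234.2°; wind correction -11.0° → command heading 223.2°, groundspeed 202.8 kt

Leg 1: heading=267.2°, groundspeed=238.5 kt
Leg 2: heading=14.8°, groundspeed=270.5 kt
Leg 3: heading=223.2°, groundspeed=202.8 kt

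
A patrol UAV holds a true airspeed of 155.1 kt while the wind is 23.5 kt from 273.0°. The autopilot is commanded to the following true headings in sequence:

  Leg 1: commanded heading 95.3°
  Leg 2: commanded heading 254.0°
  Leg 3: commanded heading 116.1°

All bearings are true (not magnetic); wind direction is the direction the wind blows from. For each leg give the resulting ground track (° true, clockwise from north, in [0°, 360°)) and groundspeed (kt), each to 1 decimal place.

Leg 1: heading 95.3°; drift -0.3° → track 95.0°, groundspeed 178.6 kt
Leg 2: heading 254.0°; drift -3.3° → track 250.7°, groundspeed 133.1 kt
Leg 3: heading 116.1°; drift -3.0° → track 113.1°, groundspeed 177.0 kt

Leg 1: track=95.0°, groundspeed=178.6 kt
Leg 2: track=250.7°, groundspeed=133.1 kt
Leg 3: track=113.1°, groundspeed=177.0 kt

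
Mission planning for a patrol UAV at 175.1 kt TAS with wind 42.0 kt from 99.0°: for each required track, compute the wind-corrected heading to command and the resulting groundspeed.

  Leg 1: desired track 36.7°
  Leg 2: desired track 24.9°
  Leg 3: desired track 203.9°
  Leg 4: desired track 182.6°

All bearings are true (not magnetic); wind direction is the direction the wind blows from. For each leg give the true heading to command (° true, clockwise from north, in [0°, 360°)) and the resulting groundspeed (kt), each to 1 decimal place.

Leg 1: desired track 36.7°; wind correction +12.3° → command heading 49.0°, groundspeed 151.6 kt
Leg 2: desired track 24.9°; wind correction +13.3° → command heading 38.2°, groundspeed 158.9 kt
Leg 3: desired track 203.9°; wind correction -13.4° → command heading 190.5°, groundspeed 181.1 kt
Leg 4: desired track 182.6°; wind correction -13.8° → command heading 168.8°, groundspeed 165.4 kt

Leg 1: heading=49.0°, groundspeed=151.6 kt
Leg 2: heading=38.2°, groundspeed=158.9 kt
Leg 3: heading=190.5°, groundspeed=181.1 kt
Leg 4: heading=168.8°, groundspeed=165.4 kt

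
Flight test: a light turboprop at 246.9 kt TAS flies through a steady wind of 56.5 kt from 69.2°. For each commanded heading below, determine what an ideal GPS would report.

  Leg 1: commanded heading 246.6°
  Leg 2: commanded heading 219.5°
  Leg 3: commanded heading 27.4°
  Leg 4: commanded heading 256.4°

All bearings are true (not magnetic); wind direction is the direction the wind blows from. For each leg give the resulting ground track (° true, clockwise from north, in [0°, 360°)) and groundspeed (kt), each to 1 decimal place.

Leg 1: track=247.1°, groundspeed=303.4 kt
Leg 2: track=224.9°, groundspeed=297.3 kt
Leg 3: track=17.0°, groundspeed=208.2 kt
Leg 4: track=255.1°, groundspeed=303.0 kt

Leg 1: heading 246.6°; drift +0.5° → track 247.1°, groundspeed 303.4 kt
Leg 2: heading 219.5°; drift +5.4° → track 224.9°, groundspeed 297.3 kt
Leg 3: heading 27.4°; drift -10.4° → track 17.0°, groundspeed 208.2 kt
Leg 4: heading 256.4°; drift -1.3° → track 255.1°, groundspeed 303.0 kt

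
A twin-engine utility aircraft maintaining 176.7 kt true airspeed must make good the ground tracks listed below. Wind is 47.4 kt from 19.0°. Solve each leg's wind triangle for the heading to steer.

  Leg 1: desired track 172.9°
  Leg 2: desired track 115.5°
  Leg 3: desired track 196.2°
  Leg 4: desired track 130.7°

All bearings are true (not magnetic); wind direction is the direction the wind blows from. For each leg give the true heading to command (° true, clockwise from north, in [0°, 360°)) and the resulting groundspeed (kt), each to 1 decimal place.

Leg 1: desired track 172.9°; wind correction -6.8° → command heading 166.1°, groundspeed 218.0 kt
Leg 2: desired track 115.5°; wind correction -15.5° → command heading 100.0°, groundspeed 175.7 kt
Leg 3: desired track 196.2°; wind correction -0.8° → command heading 195.4°, groundspeed 224.0 kt
Leg 4: desired track 130.7°; wind correction -14.4° → command heading 116.3°, groundspeed 188.6 kt

Leg 1: heading=166.1°, groundspeed=218.0 kt
Leg 2: heading=100.0°, groundspeed=175.7 kt
Leg 3: heading=195.4°, groundspeed=224.0 kt
Leg 4: heading=116.3°, groundspeed=188.6 kt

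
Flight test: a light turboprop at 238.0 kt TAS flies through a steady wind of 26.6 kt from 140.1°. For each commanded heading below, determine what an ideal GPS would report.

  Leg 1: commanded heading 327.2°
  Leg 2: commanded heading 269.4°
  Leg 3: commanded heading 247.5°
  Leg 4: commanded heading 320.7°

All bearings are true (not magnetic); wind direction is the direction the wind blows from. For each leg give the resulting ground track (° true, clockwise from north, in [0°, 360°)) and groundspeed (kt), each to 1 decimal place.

Leg 1: track=326.5°, groundspeed=264.4 kt
Leg 2: track=274.0°, groundspeed=255.7 kt
Leg 3: track=253.4°, groundspeed=247.3 kt
Leg 4: track=320.6°, groundspeed=264.6 kt

Leg 1: heading 327.2°; drift -0.7° → track 326.5°, groundspeed 264.4 kt
Leg 2: heading 269.4°; drift +4.6° → track 274.0°, groundspeed 255.7 kt
Leg 3: heading 247.5°; drift +5.9° → track 253.4°, groundspeed 247.3 kt
Leg 4: heading 320.7°; drift -0.1° → track 320.6°, groundspeed 264.6 kt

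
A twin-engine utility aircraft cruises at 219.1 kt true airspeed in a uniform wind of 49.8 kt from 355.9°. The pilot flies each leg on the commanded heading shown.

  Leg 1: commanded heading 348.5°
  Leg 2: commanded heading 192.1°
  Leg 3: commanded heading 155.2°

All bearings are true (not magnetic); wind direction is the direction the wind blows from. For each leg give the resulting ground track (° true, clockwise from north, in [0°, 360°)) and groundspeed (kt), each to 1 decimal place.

Leg 1: track=346.3°, groundspeed=169.8 kt
Leg 2: track=189.1°, groundspeed=267.3 kt
Leg 3: track=159.0°, groundspeed=266.3 kt

Leg 1: heading 348.5°; drift -2.2° → track 346.3°, groundspeed 169.8 kt
Leg 2: heading 192.1°; drift -3.0° → track 189.1°, groundspeed 267.3 kt
Leg 3: heading 155.2°; drift +3.8° → track 159.0°, groundspeed 266.3 kt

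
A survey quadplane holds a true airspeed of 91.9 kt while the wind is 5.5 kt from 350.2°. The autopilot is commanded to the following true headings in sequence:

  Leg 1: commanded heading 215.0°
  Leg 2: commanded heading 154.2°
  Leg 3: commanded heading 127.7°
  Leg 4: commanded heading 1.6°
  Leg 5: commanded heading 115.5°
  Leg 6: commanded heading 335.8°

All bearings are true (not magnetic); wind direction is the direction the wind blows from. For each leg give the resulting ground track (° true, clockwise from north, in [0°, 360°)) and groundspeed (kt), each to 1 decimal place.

Leg 1: track=212.7°, groundspeed=95.9 kt
Leg 2: track=155.1°, groundspeed=97.2 kt
Leg 3: track=129.9°, groundspeed=96.0 kt
Leg 4: track=2.3°, groundspeed=86.5 kt
Leg 5: track=118.2°, groundspeed=95.2 kt
Leg 6: track=334.9°, groundspeed=86.6 kt

Leg 1: heading 215.0°; drift -2.3° → track 212.7°, groundspeed 95.9 kt
Leg 2: heading 154.2°; drift +0.9° → track 155.1°, groundspeed 97.2 kt
Leg 3: heading 127.7°; drift +2.2° → track 129.9°, groundspeed 96.0 kt
Leg 4: heading 1.6°; drift +0.7° → track 2.3°, groundspeed 86.5 kt
Leg 5: heading 115.5°; drift +2.7° → track 118.2°, groundspeed 95.2 kt
Leg 6: heading 335.8°; drift -0.9° → track 334.9°, groundspeed 86.6 kt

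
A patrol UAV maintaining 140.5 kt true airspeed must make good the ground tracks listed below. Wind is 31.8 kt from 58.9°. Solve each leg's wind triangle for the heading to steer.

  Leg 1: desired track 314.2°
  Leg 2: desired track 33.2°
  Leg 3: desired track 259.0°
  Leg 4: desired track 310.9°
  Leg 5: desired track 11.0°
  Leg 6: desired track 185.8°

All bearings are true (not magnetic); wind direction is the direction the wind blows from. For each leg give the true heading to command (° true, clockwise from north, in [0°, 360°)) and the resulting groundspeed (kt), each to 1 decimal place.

Leg 1: heading=326.8°, groundspeed=145.2 kt
Leg 2: heading=38.8°, groundspeed=111.2 kt
Leg 3: heading=263.5°, groundspeed=169.9 kt
Leg 4: heading=323.3°, groundspeed=147.0 kt
Leg 5: heading=20.7°, groundspeed=117.2 kt
Leg 6: heading=175.4°, groundspeed=157.3 kt

Leg 1: desired track 314.2°; wind correction +12.6° → command heading 326.8°, groundspeed 145.2 kt
Leg 2: desired track 33.2°; wind correction +5.6° → command heading 38.8°, groundspeed 111.2 kt
Leg 3: desired track 259.0°; wind correction +4.5° → command heading 263.5°, groundspeed 169.9 kt
Leg 4: desired track 310.9°; wind correction +12.4° → command heading 323.3°, groundspeed 147.0 kt
Leg 5: desired track 11.0°; wind correction +9.7° → command heading 20.7°, groundspeed 117.2 kt
Leg 6: desired track 185.8°; wind correction -10.4° → command heading 175.4°, groundspeed 157.3 kt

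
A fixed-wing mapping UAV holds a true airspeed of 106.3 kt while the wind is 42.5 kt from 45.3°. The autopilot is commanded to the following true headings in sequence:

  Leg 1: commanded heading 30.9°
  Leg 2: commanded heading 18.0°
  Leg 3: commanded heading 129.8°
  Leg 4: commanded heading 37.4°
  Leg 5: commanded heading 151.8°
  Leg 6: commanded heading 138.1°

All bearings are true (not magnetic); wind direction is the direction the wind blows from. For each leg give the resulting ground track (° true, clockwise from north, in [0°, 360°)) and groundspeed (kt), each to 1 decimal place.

Leg 1: track=21.7°, groundspeed=66.0 kt
Leg 2: track=2.1°, groundspeed=71.3 kt
Leg 3: track=152.3°, groundspeed=110.6 kt
Leg 4: track=32.2°, groundspeed=64.5 kt
Leg 5: track=170.8°, groundspeed=125.2 kt
Leg 6: track=159.5°, groundspeed=116.4 kt

Leg 1: heading 30.9°; drift -9.2° → track 21.7°, groundspeed 66.0 kt
Leg 2: heading 18.0°; drift -15.9° → track 2.1°, groundspeed 71.3 kt
Leg 3: heading 129.8°; drift +22.5° → track 152.3°, groundspeed 110.6 kt
Leg 4: heading 37.4°; drift -5.2° → track 32.2°, groundspeed 64.5 kt
Leg 5: heading 151.8°; drift +19.0° → track 170.8°, groundspeed 125.2 kt
Leg 6: heading 138.1°; drift +21.4° → track 159.5°, groundspeed 116.4 kt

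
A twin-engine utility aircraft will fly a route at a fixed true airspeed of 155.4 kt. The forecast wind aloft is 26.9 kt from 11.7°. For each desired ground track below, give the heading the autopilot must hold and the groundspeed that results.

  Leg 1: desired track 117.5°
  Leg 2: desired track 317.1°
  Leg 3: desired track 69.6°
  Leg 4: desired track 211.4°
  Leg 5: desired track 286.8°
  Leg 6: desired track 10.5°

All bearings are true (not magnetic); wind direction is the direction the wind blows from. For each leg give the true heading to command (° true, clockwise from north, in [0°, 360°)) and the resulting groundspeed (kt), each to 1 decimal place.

Leg 1: desired track 117.5°; wind correction -9.6° → command heading 107.9°, groundspeed 160.6 kt
Leg 2: desired track 317.1°; wind correction +8.1° → command heading 325.2°, groundspeed 138.3 kt
Leg 3: desired track 69.6°; wind correction -8.4° → command heading 61.2°, groundspeed 139.4 kt
Leg 4: desired track 211.4°; wind correction +3.3° → command heading 214.7°, groundspeed 180.5 kt
Leg 5: desired track 286.8°; wind correction +9.9° → command heading 296.7°, groundspeed 150.7 kt
Leg 6: desired track 10.5°; wind correction +0.2° → command heading 10.7°, groundspeed 128.5 kt

Leg 1: heading=107.9°, groundspeed=160.6 kt
Leg 2: heading=325.2°, groundspeed=138.3 kt
Leg 3: heading=61.2°, groundspeed=139.4 kt
Leg 4: heading=214.7°, groundspeed=180.5 kt
Leg 5: heading=296.7°, groundspeed=150.7 kt
Leg 6: heading=10.7°, groundspeed=128.5 kt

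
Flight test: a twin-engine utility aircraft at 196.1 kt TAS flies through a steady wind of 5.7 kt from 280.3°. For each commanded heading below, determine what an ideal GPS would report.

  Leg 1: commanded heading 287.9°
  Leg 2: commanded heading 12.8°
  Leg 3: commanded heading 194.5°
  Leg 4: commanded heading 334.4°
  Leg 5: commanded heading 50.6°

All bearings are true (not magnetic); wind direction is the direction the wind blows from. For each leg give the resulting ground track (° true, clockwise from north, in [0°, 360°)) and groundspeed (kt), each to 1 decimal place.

Leg 1: heading 287.9°; drift +0.2° → track 288.1°, groundspeed 190.5 kt
Leg 2: heading 12.8°; drift +1.7° → track 14.5°, groundspeed 196.4 kt
Leg 3: heading 194.5°; drift -1.7° → track 192.8°, groundspeed 195.8 kt
Leg 4: heading 334.4°; drift +1.4° → track 335.8°, groundspeed 192.8 kt
Leg 5: heading 50.6°; drift +1.2° → track 51.8°, groundspeed 199.8 kt

Leg 1: track=288.1°, groundspeed=190.5 kt
Leg 2: track=14.5°, groundspeed=196.4 kt
Leg 3: track=192.8°, groundspeed=195.8 kt
Leg 4: track=335.8°, groundspeed=192.8 kt
Leg 5: track=51.8°, groundspeed=199.8 kt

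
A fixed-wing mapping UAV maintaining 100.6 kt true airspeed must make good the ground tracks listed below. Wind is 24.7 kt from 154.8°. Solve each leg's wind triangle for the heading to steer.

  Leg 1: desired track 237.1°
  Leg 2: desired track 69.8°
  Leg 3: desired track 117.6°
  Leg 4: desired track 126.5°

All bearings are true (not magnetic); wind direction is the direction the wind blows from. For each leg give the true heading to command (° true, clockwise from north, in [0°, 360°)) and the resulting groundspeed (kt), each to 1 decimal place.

Leg 1: desired track 237.1°; wind correction -14.1° → command heading 223.0°, groundspeed 94.3 kt
Leg 2: desired track 69.8°; wind correction +14.2° → command heading 84.0°, groundspeed 95.4 kt
Leg 3: desired track 117.6°; wind correction +8.5° → command heading 126.1°, groundspeed 79.8 kt
Leg 4: desired track 126.5°; wind correction +6.7° → command heading 133.2°, groundspeed 78.2 kt

Leg 1: heading=223.0°, groundspeed=94.3 kt
Leg 2: heading=84.0°, groundspeed=95.4 kt
Leg 3: heading=126.1°, groundspeed=79.8 kt
Leg 4: heading=133.2°, groundspeed=78.2 kt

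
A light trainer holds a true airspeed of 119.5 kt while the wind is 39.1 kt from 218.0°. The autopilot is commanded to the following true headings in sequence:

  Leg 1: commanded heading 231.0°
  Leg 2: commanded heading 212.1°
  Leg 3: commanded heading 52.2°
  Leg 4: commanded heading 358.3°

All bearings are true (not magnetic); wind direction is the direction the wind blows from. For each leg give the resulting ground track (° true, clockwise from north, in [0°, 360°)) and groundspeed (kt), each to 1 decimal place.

Leg 1: heading 231.0°; drift +6.2° → track 237.2°, groundspeed 81.9 kt
Leg 2: heading 212.1°; drift -2.9° → track 209.2°, groundspeed 80.7 kt
Leg 3: heading 52.2°; drift -3.5° → track 48.7°, groundspeed 157.7 kt
Leg 4: heading 358.3°; drift +9.5° → track 7.8°, groundspeed 151.7 kt

Leg 1: track=237.2°, groundspeed=81.9 kt
Leg 2: track=209.2°, groundspeed=80.7 kt
Leg 3: track=48.7°, groundspeed=157.7 kt
Leg 4: track=7.8°, groundspeed=151.7 kt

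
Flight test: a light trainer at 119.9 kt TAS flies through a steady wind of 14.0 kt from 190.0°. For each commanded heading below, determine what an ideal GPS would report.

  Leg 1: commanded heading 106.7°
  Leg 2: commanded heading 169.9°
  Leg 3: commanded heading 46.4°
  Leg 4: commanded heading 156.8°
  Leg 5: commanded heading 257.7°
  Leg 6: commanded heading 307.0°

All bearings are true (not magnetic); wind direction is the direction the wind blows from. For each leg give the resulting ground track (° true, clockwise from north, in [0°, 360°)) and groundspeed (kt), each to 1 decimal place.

Leg 1: track=100.0°, groundspeed=119.1 kt
Leg 2: track=167.3°, groundspeed=106.9 kt
Leg 3: track=42.8°, groundspeed=131.4 kt
Leg 4: track=152.7°, groundspeed=108.5 kt
Leg 5: track=264.1°, groundspeed=115.3 kt
Leg 6: track=312.6°, groundspeed=126.9 kt

Leg 1: heading 106.7°; drift -6.7° → track 100.0°, groundspeed 119.1 kt
Leg 2: heading 169.9°; drift -2.6° → track 167.3°, groundspeed 106.9 kt
Leg 3: heading 46.4°; drift -3.6° → track 42.8°, groundspeed 131.4 kt
Leg 4: heading 156.8°; drift -4.1° → track 152.7°, groundspeed 108.5 kt
Leg 5: heading 257.7°; drift +6.4° → track 264.1°, groundspeed 115.3 kt
Leg 6: heading 307.0°; drift +5.6° → track 312.6°, groundspeed 126.9 kt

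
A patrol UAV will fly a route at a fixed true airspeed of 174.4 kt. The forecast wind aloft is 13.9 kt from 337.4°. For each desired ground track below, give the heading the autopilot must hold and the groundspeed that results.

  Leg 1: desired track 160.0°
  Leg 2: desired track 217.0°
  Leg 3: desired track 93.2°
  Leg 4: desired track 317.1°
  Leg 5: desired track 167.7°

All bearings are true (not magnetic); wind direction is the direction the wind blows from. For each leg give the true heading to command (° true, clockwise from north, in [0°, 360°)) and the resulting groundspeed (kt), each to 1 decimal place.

Leg 1: desired track 160.0°; wind correction +0.2° → command heading 160.2°, groundspeed 188.3 kt
Leg 2: desired track 217.0°; wind correction +3.9° → command heading 220.9°, groundspeed 181.0 kt
Leg 3: desired track 93.2°; wind correction -4.1° → command heading 89.1°, groundspeed 180.0 kt
Leg 4: desired track 317.1°; wind correction +1.6° → command heading 318.7°, groundspeed 161.3 kt
Leg 5: desired track 167.7°; wind correction +0.8° → command heading 168.5°, groundspeed 188.1 kt

Leg 1: heading=160.2°, groundspeed=188.3 kt
Leg 2: heading=220.9°, groundspeed=181.0 kt
Leg 3: heading=89.1°, groundspeed=180.0 kt
Leg 4: heading=318.7°, groundspeed=161.3 kt
Leg 5: heading=168.5°, groundspeed=188.1 kt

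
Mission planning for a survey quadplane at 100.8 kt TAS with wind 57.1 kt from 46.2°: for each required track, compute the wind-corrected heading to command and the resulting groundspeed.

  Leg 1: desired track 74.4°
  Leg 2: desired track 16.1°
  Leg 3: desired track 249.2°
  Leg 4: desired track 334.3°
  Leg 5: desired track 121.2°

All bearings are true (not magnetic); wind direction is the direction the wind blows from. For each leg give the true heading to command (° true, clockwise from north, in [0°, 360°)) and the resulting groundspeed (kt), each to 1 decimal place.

Leg 1: heading=58.9°, groundspeed=46.8 kt
Leg 2: heading=32.6°, groundspeed=47.2 kt
Leg 3: heading=262.0°, groundspeed=150.9 kt
Leg 4: heading=6.9°, groundspeed=67.2 kt
Leg 5: heading=88.0°, groundspeed=69.6 kt

Leg 1: desired track 74.4°; wind correction -15.5° → command heading 58.9°, groundspeed 46.8 kt
Leg 2: desired track 16.1°; wind correction +16.5° → command heading 32.6°, groundspeed 47.2 kt
Leg 3: desired track 249.2°; wind correction +12.8° → command heading 262.0°, groundspeed 150.9 kt
Leg 4: desired track 334.3°; wind correction +32.6° → command heading 6.9°, groundspeed 67.2 kt
Leg 5: desired track 121.2°; wind correction -33.2° → command heading 88.0°, groundspeed 69.6 kt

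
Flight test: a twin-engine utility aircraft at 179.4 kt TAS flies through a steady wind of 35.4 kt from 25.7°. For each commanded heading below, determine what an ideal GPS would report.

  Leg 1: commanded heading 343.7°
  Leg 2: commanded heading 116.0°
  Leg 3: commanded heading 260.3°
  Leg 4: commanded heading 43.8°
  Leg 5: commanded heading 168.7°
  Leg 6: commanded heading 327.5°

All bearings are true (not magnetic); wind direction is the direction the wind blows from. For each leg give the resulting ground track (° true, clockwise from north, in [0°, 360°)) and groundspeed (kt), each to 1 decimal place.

Leg 1: track=334.9°, groundspeed=154.9 kt
Leg 2: track=127.2°, groundspeed=183.0 kt
Leg 3: track=252.1°, groundspeed=202.0 kt
Leg 4: track=48.1°, groundspeed=146.2 kt
Leg 5: track=174.6°, groundspeed=208.8 kt
Leg 6: track=316.9°, groundspeed=163.5 kt

Leg 1: heading 343.7°; drift -8.8° → track 334.9°, groundspeed 154.9 kt
Leg 2: heading 116.0°; drift +11.2° → track 127.2°, groundspeed 183.0 kt
Leg 3: heading 260.3°; drift -8.2° → track 252.1°, groundspeed 202.0 kt
Leg 4: heading 43.8°; drift +4.3° → track 48.1°, groundspeed 146.2 kt
Leg 5: heading 168.7°; drift +5.9° → track 174.6°, groundspeed 208.8 kt
Leg 6: heading 327.5°; drift -10.6° → track 316.9°, groundspeed 163.5 kt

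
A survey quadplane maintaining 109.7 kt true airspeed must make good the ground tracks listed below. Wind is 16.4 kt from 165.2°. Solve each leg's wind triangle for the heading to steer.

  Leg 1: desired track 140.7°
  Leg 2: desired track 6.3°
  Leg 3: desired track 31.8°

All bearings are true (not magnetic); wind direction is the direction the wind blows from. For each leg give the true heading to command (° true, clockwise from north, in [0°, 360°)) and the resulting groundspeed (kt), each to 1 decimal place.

Leg 1: desired track 140.7°; wind correction +3.6° → command heading 144.3°, groundspeed 94.6 kt
Leg 2: desired track 6.3°; wind correction +3.1° → command heading 9.4°, groundspeed 124.8 kt
Leg 3: desired track 31.8°; wind correction +6.2° → command heading 38.0°, groundspeed 120.3 kt

Leg 1: heading=144.3°, groundspeed=94.6 kt
Leg 2: heading=9.4°, groundspeed=124.8 kt
Leg 3: heading=38.0°, groundspeed=120.3 kt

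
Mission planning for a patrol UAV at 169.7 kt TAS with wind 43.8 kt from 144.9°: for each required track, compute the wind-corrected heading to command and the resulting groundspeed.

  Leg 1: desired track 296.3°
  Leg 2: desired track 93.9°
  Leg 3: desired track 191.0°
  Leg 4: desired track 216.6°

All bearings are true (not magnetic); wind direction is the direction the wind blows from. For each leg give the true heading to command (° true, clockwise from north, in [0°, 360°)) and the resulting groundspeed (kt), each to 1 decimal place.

Leg 1: desired track 296.3°; wind correction -7.1° → command heading 289.2°, groundspeed 206.9 kt
Leg 2: desired track 93.9°; wind correction +11.6° → command heading 105.5°, groundspeed 138.7 kt
Leg 3: desired track 191.0°; wind correction -10.7° → command heading 180.3°, groundspeed 136.4 kt
Leg 4: desired track 216.6°; wind correction -14.2° → command heading 202.4°, groundspeed 150.8 kt

Leg 1: heading=289.2°, groundspeed=206.9 kt
Leg 2: heading=105.5°, groundspeed=138.7 kt
Leg 3: heading=180.3°, groundspeed=136.4 kt
Leg 4: heading=202.4°, groundspeed=150.8 kt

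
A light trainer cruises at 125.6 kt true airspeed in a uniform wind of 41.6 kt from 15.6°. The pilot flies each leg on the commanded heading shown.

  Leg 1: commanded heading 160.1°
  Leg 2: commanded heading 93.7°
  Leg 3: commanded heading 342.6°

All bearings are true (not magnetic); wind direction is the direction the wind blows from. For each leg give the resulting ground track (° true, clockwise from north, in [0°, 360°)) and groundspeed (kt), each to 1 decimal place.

Leg 1: track=168.7°, groundspeed=161.3 kt
Leg 2: track=112.9°, groundspeed=123.9 kt
Leg 3: track=328.6°, groundspeed=93.5 kt

Leg 1: heading 160.1°; drift +8.6° → track 168.7°, groundspeed 161.3 kt
Leg 2: heading 93.7°; drift +19.2° → track 112.9°, groundspeed 123.9 kt
Leg 3: heading 342.6°; drift -14.0° → track 328.6°, groundspeed 93.5 kt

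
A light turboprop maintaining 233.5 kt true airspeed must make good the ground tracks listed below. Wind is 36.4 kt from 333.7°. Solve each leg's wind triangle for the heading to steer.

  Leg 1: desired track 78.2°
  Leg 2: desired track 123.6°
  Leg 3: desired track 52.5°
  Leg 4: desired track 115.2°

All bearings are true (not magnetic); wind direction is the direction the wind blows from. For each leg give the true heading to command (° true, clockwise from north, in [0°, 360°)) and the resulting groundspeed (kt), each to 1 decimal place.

Leg 1: heading=69.5°, groundspeed=239.9 kt
Leg 2: heading=119.1°, groundspeed=264.3 kt
Leg 3: heading=43.7°, groundspeed=223.7 kt
Leg 4: heading=109.6°, groundspeed=260.9 kt

Leg 1: desired track 78.2°; wind correction -8.7° → command heading 69.5°, groundspeed 239.9 kt
Leg 2: desired track 123.6°; wind correction -4.5° → command heading 119.1°, groundspeed 264.3 kt
Leg 3: desired track 52.5°; wind correction -8.8° → command heading 43.7°, groundspeed 223.7 kt
Leg 4: desired track 115.2°; wind correction -5.6° → command heading 109.6°, groundspeed 260.9 kt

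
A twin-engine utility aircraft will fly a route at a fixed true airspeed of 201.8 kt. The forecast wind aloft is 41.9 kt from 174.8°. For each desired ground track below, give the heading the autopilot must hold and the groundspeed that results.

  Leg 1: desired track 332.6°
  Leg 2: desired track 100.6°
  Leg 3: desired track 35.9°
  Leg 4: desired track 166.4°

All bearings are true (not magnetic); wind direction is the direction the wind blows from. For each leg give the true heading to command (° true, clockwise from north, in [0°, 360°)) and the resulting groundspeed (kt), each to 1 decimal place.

Leg 1: desired track 332.6°; wind correction -4.5° → command heading 328.1°, groundspeed 240.0 kt
Leg 2: desired track 100.6°; wind correction +11.5° → command heading 112.1°, groundspeed 186.3 kt
Leg 3: desired track 35.9°; wind correction +7.8° → command heading 43.7°, groundspeed 231.5 kt
Leg 4: desired track 166.4°; wind correction +1.7° → command heading 168.1°, groundspeed 160.3 kt

Leg 1: heading=328.1°, groundspeed=240.0 kt
Leg 2: heading=112.1°, groundspeed=186.3 kt
Leg 3: heading=43.7°, groundspeed=231.5 kt
Leg 4: heading=168.1°, groundspeed=160.3 kt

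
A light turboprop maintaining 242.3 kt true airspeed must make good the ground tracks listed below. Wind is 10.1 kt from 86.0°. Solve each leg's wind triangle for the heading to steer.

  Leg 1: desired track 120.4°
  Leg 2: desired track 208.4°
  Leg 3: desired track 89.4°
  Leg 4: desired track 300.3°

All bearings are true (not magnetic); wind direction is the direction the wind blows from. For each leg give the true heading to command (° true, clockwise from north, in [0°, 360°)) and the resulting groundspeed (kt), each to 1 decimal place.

Leg 1: heading=119.1°, groundspeed=233.9 kt
Leg 2: heading=206.4°, groundspeed=247.6 kt
Leg 3: heading=89.3°, groundspeed=232.2 kt
Leg 4: heading=301.6°, groundspeed=250.6 kt

Leg 1: desired track 120.4°; wind correction -1.3° → command heading 119.1°, groundspeed 233.9 kt
Leg 2: desired track 208.4°; wind correction -2.0° → command heading 206.4°, groundspeed 247.6 kt
Leg 3: desired track 89.4°; wind correction -0.1° → command heading 89.3°, groundspeed 232.2 kt
Leg 4: desired track 300.3°; wind correction +1.3° → command heading 301.6°, groundspeed 250.6 kt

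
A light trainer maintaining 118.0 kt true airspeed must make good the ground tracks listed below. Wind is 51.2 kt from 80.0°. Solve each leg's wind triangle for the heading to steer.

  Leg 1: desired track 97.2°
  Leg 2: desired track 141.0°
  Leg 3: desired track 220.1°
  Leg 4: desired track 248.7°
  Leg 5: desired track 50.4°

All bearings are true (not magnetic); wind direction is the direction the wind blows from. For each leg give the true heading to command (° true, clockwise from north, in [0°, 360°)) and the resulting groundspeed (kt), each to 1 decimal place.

Leg 1: heading=89.8°, groundspeed=68.1 kt
Leg 2: heading=118.7°, groundspeed=84.4 kt
Leg 3: heading=203.9°, groundspeed=152.6 kt
Leg 4: heading=243.8°, groundspeed=167.8 kt
Leg 5: heading=62.8°, groundspeed=70.7 kt

Leg 1: desired track 97.2°; wind correction -7.4° → command heading 89.8°, groundspeed 68.1 kt
Leg 2: desired track 141.0°; wind correction -22.3° → command heading 118.7°, groundspeed 84.4 kt
Leg 3: desired track 220.1°; wind correction -16.2° → command heading 203.9°, groundspeed 152.6 kt
Leg 4: desired track 248.7°; wind correction -4.9° → command heading 243.8°, groundspeed 167.8 kt
Leg 5: desired track 50.4°; wind correction +12.4° → command heading 62.8°, groundspeed 70.7 kt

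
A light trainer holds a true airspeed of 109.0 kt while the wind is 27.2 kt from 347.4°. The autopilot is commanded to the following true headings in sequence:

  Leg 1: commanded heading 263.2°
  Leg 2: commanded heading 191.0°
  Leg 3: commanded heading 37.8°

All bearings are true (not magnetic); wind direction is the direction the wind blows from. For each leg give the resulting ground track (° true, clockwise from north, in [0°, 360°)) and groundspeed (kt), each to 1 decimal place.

Leg 1: heading 263.2°; drift -14.3° → track 248.9°, groundspeed 109.6 kt
Leg 2: heading 191.0°; drift -4.6° → track 186.4°, groundspeed 134.4 kt
Leg 3: heading 37.8°; drift +12.9° → track 50.7°, groundspeed 94.0 kt

Leg 1: track=248.9°, groundspeed=109.6 kt
Leg 2: track=186.4°, groundspeed=134.4 kt
Leg 3: track=50.7°, groundspeed=94.0 kt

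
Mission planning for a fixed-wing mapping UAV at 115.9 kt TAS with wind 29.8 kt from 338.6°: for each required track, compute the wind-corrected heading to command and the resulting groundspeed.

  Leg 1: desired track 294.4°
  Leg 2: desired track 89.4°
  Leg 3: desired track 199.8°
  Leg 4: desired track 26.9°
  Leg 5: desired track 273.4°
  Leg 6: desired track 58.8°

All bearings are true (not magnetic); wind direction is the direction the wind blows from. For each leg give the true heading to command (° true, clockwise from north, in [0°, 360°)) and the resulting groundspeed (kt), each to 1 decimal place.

Leg 1: desired track 294.4°; wind correction +10.3° → command heading 304.7°, groundspeed 92.7 kt
Leg 2: desired track 89.4°; wind correction -13.9° → command heading 75.5°, groundspeed 123.1 kt
Leg 3: desired track 199.8°; wind correction +9.8° → command heading 209.6°, groundspeed 136.6 kt
Leg 4: desired track 26.9°; wind correction -11.1° → command heading 15.8°, groundspeed 93.9 kt
Leg 5: desired track 273.4°; wind correction +13.5° → command heading 286.9°, groundspeed 100.2 kt
Leg 6: desired track 58.8°; wind correction -14.7° → command heading 44.1°, groundspeed 107.0 kt

Leg 1: heading=304.7°, groundspeed=92.7 kt
Leg 2: heading=75.5°, groundspeed=123.1 kt
Leg 3: heading=209.6°, groundspeed=136.6 kt
Leg 4: heading=15.8°, groundspeed=93.9 kt
Leg 5: heading=286.9°, groundspeed=100.2 kt
Leg 6: heading=44.1°, groundspeed=107.0 kt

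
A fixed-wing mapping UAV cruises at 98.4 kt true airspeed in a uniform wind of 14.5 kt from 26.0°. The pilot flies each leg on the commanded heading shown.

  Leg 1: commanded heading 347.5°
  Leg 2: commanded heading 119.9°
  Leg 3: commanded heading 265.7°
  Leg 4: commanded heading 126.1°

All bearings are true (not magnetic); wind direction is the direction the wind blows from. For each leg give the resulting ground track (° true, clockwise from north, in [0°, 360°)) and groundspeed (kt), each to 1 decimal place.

Leg 1: heading 347.5°; drift -5.9° → track 341.6°, groundspeed 87.5 kt
Leg 2: heading 119.9°; drift +8.3° → track 128.2°, groundspeed 100.4 kt
Leg 3: heading 265.7°; drift -6.8° → track 258.9°, groundspeed 106.5 kt
Leg 4: heading 126.1°; drift +8.0° → track 134.1°, groundspeed 101.9 kt

Leg 1: track=341.6°, groundspeed=87.5 kt
Leg 2: track=128.2°, groundspeed=100.4 kt
Leg 3: track=258.9°, groundspeed=106.5 kt
Leg 4: track=134.1°, groundspeed=101.9 kt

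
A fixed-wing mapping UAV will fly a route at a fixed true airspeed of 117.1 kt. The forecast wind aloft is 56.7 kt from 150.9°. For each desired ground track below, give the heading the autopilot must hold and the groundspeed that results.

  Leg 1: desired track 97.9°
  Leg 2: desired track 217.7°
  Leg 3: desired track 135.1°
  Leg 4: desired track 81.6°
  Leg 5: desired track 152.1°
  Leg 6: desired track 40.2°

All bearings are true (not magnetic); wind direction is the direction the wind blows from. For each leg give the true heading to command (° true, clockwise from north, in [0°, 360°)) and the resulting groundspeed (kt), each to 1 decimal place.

Leg 1: heading=120.6°, groundspeed=73.9 kt
Leg 2: heading=191.3°, groundspeed=82.5 kt
Leg 3: heading=142.7°, groundspeed=61.5 kt
Leg 4: heading=108.5°, groundspeed=84.4 kt
Leg 5: heading=151.5°, groundspeed=60.4 kt
Leg 6: heading=67.1°, groundspeed=124.4 kt

Leg 1: desired track 97.9°; wind correction +22.7° → command heading 120.6°, groundspeed 73.9 kt
Leg 2: desired track 217.7°; wind correction -26.4° → command heading 191.3°, groundspeed 82.5 kt
Leg 3: desired track 135.1°; wind correction +7.6° → command heading 142.7°, groundspeed 61.5 kt
Leg 4: desired track 81.6°; wind correction +26.9° → command heading 108.5°, groundspeed 84.4 kt
Leg 5: desired track 152.1°; wind correction -0.6° → command heading 151.5°, groundspeed 60.4 kt
Leg 6: desired track 40.2°; wind correction +26.9° → command heading 67.1°, groundspeed 124.4 kt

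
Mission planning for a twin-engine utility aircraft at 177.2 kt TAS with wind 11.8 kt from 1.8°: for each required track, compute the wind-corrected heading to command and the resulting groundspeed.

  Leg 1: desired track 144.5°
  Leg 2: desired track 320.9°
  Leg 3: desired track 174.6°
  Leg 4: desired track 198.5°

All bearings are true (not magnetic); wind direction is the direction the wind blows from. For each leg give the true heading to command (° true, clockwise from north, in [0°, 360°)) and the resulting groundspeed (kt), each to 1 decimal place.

Leg 1: desired track 144.5°; wind correction -2.3° → command heading 142.2°, groundspeed 186.4 kt
Leg 2: desired track 320.9°; wind correction +2.5° → command heading 323.4°, groundspeed 168.1 kt
Leg 3: desired track 174.6°; wind correction -0.5° → command heading 174.1°, groundspeed 188.9 kt
Leg 4: desired track 198.5°; wind correction +1.1° → command heading 199.6°, groundspeed 188.5 kt

Leg 1: heading=142.2°, groundspeed=186.4 kt
Leg 2: heading=323.4°, groundspeed=168.1 kt
Leg 3: heading=174.1°, groundspeed=188.9 kt
Leg 4: heading=199.6°, groundspeed=188.5 kt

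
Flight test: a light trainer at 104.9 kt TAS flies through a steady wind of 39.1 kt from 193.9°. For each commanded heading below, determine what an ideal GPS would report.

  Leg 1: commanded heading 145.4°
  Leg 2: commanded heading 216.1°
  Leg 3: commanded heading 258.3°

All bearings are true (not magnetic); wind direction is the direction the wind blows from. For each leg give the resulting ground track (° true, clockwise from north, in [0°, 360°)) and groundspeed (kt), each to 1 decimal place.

Leg 1: heading 145.4°; drift -20.3° → track 125.1°, groundspeed 84.2 kt
Leg 2: heading 216.1°; drift +12.1° → track 228.2°, groundspeed 70.3 kt
Leg 3: heading 258.3°; drift +21.8° → track 280.1°, groundspeed 94.8 kt

Leg 1: track=125.1°, groundspeed=84.2 kt
Leg 2: track=228.2°, groundspeed=70.3 kt
Leg 3: track=280.1°, groundspeed=94.8 kt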